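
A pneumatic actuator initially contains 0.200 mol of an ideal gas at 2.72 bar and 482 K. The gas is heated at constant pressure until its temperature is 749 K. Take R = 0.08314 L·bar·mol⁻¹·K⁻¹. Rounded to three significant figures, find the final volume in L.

From PV = nRT: V₁ = nRT₁/P₁ = 2.947 L.
P constant ⇒ V ∝ T: P₂ = P₁; V₂ = V₁·(T₂/T₁) = 4.579 L.

V₂ ≈ 4.58 L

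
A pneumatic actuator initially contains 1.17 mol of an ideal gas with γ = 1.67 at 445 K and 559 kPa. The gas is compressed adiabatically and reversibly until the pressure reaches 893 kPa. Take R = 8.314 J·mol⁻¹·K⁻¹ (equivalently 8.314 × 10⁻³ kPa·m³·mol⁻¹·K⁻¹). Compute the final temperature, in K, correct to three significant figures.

From PV = nRT: V₁ = nRT₁/P₁ = 0.007744 m³.
Adiabatic (γ = 1.67), T V^(γ−1) and P V^γ constant: T₂ = T₁·(P₂/P₁)^((γ−1)/γ) = 537.0 K; V₂ = V₁·(P₁/P₂)^(1/γ) = 0.005850 m³.

T₂ ≈ 537 K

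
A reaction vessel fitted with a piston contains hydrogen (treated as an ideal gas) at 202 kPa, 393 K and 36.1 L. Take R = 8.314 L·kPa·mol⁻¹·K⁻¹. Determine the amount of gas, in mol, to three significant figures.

PV = nRT ⇒ n = PV/(RT) = (202 × 36.1) / (8.314 × 393)

n ≈ 2.23 mol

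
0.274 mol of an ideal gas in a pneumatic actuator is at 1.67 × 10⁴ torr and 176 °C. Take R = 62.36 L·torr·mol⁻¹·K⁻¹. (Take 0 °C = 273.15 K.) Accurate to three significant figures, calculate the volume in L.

V ≈ 0.460 L

Convert: T = 449.15 K.
PV = nRT ⇒ V = nRT/P = (0.274 × 62.36 × 449.15) / 1.67e+04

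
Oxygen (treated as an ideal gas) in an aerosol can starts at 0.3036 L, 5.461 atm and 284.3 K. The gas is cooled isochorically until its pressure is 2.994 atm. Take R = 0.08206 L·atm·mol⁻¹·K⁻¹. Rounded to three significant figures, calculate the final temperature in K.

T₂ ≈ 156 K

V constant ⇒ P ∝ T: V₂ = V₁; T₂ = T₁·(P₂/P₁) = 155.9 K.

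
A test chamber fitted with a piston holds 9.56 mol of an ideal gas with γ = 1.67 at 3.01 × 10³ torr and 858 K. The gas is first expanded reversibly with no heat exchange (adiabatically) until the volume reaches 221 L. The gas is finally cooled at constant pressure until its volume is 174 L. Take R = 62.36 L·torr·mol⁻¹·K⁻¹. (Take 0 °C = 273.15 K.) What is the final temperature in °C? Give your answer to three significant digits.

From PV = nRT: V₁ = nRT₁/P₁ = 169.9 L.
Reversible adiabatic, γ = 1.67: T₂ = T₁·(V₁/V₂)^(γ−1) = 719.5 K; P₂ = P₁·(V₁/V₂)^γ = 1941 torr.
P constant ⇒ V ∝ T: P₃ = P₂; T₃ = T₂·(V₃/V₂) = 566.5 K.

T₃ ≈ 293 °C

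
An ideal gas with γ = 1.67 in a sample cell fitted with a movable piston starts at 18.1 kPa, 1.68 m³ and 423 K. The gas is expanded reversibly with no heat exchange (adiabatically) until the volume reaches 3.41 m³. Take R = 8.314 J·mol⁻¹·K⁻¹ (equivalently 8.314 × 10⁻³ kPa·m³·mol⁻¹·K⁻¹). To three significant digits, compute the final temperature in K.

T₂ ≈ 263 K

Adiabatic (γ = 1.67), T V^(γ−1) and P V^γ constant: T₂ = T₁·(V₁/V₂)^(γ−1) = 263.2 K; P₂ = P₁·(V₁/V₂)^γ = 5.549 kPa.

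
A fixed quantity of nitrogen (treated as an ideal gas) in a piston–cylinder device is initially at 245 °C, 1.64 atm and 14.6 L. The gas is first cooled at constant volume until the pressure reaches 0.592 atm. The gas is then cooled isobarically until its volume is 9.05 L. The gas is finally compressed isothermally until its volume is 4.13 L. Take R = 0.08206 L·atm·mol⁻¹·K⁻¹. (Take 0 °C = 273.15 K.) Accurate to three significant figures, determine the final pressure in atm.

P₄ ≈ 1.30 atm

Convert: T₁ = 518.1 K.
Isochoric, so P/T is constant: V₂ = V₁; T₂ = T₁·(P₂/P₁) = 187.0 K.
P constant ⇒ V ∝ T: P₃ = P₂; T₃ = T₂·(V₃/V₂) = 115.9 K.
Isothermal, so P V is constant: T₄ = T₃; P₄ = P₃·(V₃/V₄) = 1.297 atm.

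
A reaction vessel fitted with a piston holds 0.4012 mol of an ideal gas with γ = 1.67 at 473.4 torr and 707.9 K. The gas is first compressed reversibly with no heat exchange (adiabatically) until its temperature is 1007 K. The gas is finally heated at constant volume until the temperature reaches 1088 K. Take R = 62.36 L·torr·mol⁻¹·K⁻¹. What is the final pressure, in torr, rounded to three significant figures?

P₃ ≈ 1.23e+03 torr

From PV = nRT: V₁ = nRT₁/P₁ = 37.41 L.
Reversible adiabatic, γ = 1.67: P₂ = P₁·(T₂/T₁)^(γ/(γ−1)) = 1140 torr; V₂ = V₁·(T₁/T₂)^(1/(γ−1)) = 22.11 L.
Isochoric, so P/T is constant: V₃ = V₂; P₃ = P₂·(T₃/T₂) = 1231 torr.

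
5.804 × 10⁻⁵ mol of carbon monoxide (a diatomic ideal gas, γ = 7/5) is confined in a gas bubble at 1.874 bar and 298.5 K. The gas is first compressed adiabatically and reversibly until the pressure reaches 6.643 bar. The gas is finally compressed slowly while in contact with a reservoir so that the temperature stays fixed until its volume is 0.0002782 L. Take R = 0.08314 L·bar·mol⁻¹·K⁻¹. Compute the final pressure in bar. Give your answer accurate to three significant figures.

P₃ ≈ 7.43 bar

From PV = nRT: V₁ = nRT₁/P₁ = 0.0007686 L.
Adiabatic (γ = 7/5), T V^(γ−1) and P V^γ constant: T₂ = T₁·(P₂/P₁)^((γ−1)/γ) = 428.5 K; V₂ = V₁·(P₁/P₂)^(1/γ) = 0.0003113 L.
T constant ⇒ Boyle's law P V = const: T₃ = T₂; P₃ = P₂·(V₂/V₃) = 7.433 bar.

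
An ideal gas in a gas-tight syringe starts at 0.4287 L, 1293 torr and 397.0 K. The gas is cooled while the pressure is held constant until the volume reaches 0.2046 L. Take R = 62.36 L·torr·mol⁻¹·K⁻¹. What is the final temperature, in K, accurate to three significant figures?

Isobaric, so V/T is constant: P₂ = P₁; T₂ = T₁·(V₂/V₁) = 189.5 K.

T₂ ≈ 189 K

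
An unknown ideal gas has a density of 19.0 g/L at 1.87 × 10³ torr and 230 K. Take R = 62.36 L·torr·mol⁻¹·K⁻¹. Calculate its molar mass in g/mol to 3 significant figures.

M ≈ 146 g/mol

ρ = PM/(RT) ⇒ M = ρRT/P = (19.0 × 62.36 × 230.0) / 1.87e+03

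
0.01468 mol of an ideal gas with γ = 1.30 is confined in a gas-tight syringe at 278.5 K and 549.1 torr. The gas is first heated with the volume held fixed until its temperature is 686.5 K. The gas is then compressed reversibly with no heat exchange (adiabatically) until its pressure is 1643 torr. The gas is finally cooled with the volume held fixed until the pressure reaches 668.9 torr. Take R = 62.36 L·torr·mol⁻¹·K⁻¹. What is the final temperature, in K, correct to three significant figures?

T₄ ≈ 292 K

From PV = nRT: V₁ = nRT₁/P₁ = 0.4643 L.
V constant ⇒ P ∝ T: V₂ = V₁; P₂ = P₁·(T₂/T₁) = 1354 torr.
Reversible adiabatic, γ = 1.30: T₃ = T₂·(P₃/P₂)^((γ−1)/γ) = 717.9 K; V₃ = V₂·(P₂/P₃)^(1/γ) = 0.4000 L.
V constant ⇒ P ∝ T: V₄ = V₃; T₄ = T₃·(P₄/P₃) = 292.3 K.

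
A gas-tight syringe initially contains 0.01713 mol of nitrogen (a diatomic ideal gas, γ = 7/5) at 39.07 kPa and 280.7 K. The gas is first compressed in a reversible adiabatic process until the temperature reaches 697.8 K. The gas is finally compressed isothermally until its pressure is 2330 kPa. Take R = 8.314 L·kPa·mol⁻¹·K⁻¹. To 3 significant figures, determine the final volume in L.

From PV = nRT: V₁ = nRT₁/P₁ = 1.023 L.
Adiabatic (γ = 7/5), T V^(γ−1) and P V^γ constant: P₂ = P₁·(T₂/T₁)^(γ/(γ−1)) = 946.4 kPa; V₂ = V₁·(T₁/T₂)^(1/(γ−1)) = 0.1050 L.
Isothermal, so P V is constant: T₃ = T₂; V₃ = V₂·(P₂/P₃) = 0.04265 L.

V₃ ≈ 0.0427 L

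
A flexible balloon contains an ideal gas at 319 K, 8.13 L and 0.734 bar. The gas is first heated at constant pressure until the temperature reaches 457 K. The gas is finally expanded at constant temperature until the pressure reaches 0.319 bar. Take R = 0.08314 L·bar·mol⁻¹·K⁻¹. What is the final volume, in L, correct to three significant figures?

V₃ ≈ 26.8 L

P constant ⇒ V ∝ T: P₂ = P₁; V₂ = V₁·(T₂/T₁) = 11.65 L.
Isothermal, so P V is constant: T₃ = T₂; V₃ = V₂·(P₂/P₃) = 26.80 L.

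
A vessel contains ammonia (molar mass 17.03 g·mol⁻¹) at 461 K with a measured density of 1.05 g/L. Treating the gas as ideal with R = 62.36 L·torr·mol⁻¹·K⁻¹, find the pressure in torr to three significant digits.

ρ = PM/(RT) ⇒ P = ρRT/M = (1.05 × 62.36 × 461.0) / 17.03

P ≈ 1.77e+03 torr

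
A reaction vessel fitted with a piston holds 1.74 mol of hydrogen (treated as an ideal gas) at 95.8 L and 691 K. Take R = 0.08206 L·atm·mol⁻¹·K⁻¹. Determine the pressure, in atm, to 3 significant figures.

PV = nRT ⇒ P = nRT/V = (1.74 × 0.08206 × 691) / 95.8

P ≈ 1.03 atm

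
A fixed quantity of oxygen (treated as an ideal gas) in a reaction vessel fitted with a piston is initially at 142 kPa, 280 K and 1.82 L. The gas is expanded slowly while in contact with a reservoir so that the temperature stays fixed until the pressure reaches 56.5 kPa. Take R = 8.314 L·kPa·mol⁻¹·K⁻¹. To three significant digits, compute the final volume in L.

V₂ ≈ 4.57 L

T constant ⇒ Boyle's law P V = const: T₂ = T₁; V₂ = V₁·(P₁/P₂) = 4.574 L.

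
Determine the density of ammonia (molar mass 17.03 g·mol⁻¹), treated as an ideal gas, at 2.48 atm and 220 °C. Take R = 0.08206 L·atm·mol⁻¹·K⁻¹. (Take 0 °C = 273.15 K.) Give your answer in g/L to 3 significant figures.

ρ ≈ 1.04 g/L

ρ = PM/(RT) = (2.48 × 17.03) / (0.08206 × 493.1)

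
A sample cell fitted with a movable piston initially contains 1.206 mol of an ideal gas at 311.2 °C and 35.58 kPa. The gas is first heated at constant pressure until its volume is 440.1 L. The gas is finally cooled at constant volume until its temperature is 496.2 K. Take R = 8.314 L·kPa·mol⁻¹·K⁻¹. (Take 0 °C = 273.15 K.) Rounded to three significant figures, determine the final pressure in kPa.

Convert: T₁ = 584.3 K.
From PV = nRT: V₁ = nRT₁/P₁ = 164.7 L.
P constant ⇒ V ∝ T: P₂ = P₁; T₂ = T₁·(V₂/V₁) = 1562 K.
V constant ⇒ P ∝ T: V₃ = V₂; P₃ = P₂·(T₃/T₂) = 11.30 kPa.

P₃ ≈ 11.3 kPa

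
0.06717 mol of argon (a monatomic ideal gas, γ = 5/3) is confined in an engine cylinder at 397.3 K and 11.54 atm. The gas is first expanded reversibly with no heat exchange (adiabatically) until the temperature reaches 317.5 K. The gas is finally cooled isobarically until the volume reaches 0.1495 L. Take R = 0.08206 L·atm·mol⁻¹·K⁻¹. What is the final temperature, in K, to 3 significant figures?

From PV = nRT: V₁ = nRT₁/P₁ = 0.1898 L.
Adiabatic (γ = 5/3), T V^(γ−1) and P V^γ constant: P₂ = P₁·(T₂/T₁)^(γ/(γ−1)) = 6.588 atm; V₂ = V₁·(T₁/T₂)^(1/(γ−1)) = 0.2656 L.
Isobaric, so V/T is constant: P₃ = P₂; T₃ = T₂·(V₃/V₂) = 178.7 K.

T₃ ≈ 179 K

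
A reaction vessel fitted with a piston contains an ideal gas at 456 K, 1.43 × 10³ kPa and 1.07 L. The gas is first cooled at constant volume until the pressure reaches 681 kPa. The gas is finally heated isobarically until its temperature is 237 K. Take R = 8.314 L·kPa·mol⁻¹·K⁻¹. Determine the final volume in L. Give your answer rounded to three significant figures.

V₃ ≈ 1.17 L

Isochoric, so P/T is constant: V₂ = V₁; T₂ = T₁·(P₂/P₁) = 217.2 K.
Isobaric, so V/T is constant: P₃ = P₂; V₃ = V₂·(T₃/T₂) = 1.168 L.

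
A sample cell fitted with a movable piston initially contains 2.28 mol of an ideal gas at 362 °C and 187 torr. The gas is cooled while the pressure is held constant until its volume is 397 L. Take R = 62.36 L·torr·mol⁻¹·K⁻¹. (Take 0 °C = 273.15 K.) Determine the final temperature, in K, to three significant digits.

Convert: T₁ = 635.1 K.
From PV = nRT: V₁ = nRT₁/P₁ = 482.9 L.
P constant ⇒ V ∝ T: P₂ = P₁; T₂ = T₁·(V₂/V₁) = 522.1 K.

T₂ ≈ 522 K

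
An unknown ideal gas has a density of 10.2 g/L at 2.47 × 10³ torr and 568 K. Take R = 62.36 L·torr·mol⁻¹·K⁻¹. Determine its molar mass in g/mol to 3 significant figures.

ρ = PM/(RT) ⇒ M = ρRT/P = (10.2 × 62.36 × 568.0) / 2.47e+03

M ≈ 146 g/mol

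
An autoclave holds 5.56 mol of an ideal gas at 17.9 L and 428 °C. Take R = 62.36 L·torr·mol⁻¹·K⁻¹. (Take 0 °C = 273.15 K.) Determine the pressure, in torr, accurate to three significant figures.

P ≈ 1.36e+04 torr

Convert: T = 701.15 K.
PV = nRT ⇒ P = nRT/V = (5.56 × 62.36 × 701.15) / 17.9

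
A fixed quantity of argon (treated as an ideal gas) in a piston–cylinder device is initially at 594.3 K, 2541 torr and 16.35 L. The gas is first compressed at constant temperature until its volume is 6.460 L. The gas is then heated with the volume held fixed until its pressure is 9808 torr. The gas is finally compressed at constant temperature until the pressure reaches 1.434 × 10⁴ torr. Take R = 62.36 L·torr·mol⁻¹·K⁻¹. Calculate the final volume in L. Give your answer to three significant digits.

T constant ⇒ Boyle's law P V = const: T₂ = T₁; P₂ = P₁·(V₁/V₂) = 6431 torr.
V constant ⇒ P ∝ T: V₃ = V₂; T₃ = T₂·(P₃/P₂) = 906.4 K.
T constant ⇒ Boyle's law P V = const: T₄ = T₃; V₄ = V₃·(P₃/P₄) = 4.418 L.

V₄ ≈ 4.42 L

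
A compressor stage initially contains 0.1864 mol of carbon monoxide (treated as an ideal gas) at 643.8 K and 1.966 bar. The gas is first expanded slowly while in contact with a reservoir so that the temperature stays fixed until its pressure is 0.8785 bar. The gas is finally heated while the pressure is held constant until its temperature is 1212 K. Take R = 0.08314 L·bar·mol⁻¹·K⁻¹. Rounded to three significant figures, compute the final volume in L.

V₃ ≈ 21.4 L

From PV = nRT: V₁ = nRT₁/P₁ = 5.075 L.
T constant ⇒ Boyle's law P V = const: T₂ = T₁; V₂ = V₁·(P₁/P₂) = 11.36 L.
P constant ⇒ V ∝ T: P₃ = P₂; V₃ = V₂·(T₃/T₂) = 21.38 L.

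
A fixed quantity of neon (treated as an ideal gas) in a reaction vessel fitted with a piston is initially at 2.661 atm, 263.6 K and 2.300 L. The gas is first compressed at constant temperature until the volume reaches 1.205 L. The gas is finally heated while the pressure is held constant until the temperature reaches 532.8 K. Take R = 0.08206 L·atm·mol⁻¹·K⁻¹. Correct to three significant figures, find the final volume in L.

V₃ ≈ 2.44 L

Isothermal, so P V is constant: T₂ = T₁; P₂ = P₁·(V₁/V₂) = 5.079 atm.
P constant ⇒ V ∝ T: P₃ = P₂; V₃ = V₂·(T₃/T₂) = 2.436 L.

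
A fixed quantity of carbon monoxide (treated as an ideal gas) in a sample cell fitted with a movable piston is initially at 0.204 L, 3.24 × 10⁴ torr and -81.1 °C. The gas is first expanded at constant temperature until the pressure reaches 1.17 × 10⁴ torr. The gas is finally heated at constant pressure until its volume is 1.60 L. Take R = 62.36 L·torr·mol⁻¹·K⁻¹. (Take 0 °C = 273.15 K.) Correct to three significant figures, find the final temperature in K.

T₃ ≈ 544 K

Convert: T₁ = 192.0 K.
Isothermal, so P V is constant: T₂ = T₁; V₂ = V₁·(P₁/P₂) = 0.5649 L.
P constant ⇒ V ∝ T: P₃ = P₂; T₃ = T₂·(V₃/V₂) = 543.9 K.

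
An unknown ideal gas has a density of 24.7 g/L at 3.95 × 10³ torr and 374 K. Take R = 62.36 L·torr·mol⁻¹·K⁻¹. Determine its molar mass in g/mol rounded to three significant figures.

M ≈ 146 g/mol

ρ = PM/(RT) ⇒ M = ρRT/P = (24.7 × 62.36 × 374.0) / 3.95e+03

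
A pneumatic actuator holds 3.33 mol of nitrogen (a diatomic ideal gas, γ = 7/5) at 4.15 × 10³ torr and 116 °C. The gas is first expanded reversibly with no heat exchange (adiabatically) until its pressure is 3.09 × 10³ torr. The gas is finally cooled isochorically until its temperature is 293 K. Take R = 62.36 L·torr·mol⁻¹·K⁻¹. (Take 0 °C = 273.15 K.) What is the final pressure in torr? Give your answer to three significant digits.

P₃ ≈ 2.53e+03 torr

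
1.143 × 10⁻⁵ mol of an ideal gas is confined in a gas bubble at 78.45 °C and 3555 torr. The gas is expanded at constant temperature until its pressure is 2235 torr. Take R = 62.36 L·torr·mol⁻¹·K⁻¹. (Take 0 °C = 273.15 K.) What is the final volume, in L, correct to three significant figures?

Convert: T₁ = 351.6 K.
From PV = nRT: V₁ = nRT₁/P₁ = 7.050e-05 L.
T constant ⇒ Boyle's law P V = const: T₂ = T₁; V₂ = V₁·(P₁/P₂) = 0.0001121 L.

V₂ ≈ 0.000112 L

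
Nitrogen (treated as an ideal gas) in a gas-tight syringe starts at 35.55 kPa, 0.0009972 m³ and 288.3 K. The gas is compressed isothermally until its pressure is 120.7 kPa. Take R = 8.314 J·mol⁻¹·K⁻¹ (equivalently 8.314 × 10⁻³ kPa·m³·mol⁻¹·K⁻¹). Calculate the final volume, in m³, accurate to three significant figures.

T constant ⇒ Boyle's law P V = const: T₂ = T₁; V₂ = V₁·(P₁/P₂) = 0.0002937 m³.

V₂ ≈ 0.000294 m³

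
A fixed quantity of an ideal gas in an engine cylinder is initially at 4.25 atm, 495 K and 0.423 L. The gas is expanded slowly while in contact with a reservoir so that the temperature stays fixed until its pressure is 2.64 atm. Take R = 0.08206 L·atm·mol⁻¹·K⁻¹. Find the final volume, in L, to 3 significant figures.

T constant ⇒ Boyle's law P V = const: T₂ = T₁; V₂ = V₁·(P₁/P₂) = 0.6810 L.

V₂ ≈ 0.681 L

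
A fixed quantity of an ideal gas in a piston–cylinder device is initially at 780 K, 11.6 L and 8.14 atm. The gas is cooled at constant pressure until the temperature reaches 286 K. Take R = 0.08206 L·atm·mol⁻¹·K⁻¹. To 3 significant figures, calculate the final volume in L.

V₂ ≈ 4.25 L

P constant ⇒ V ∝ T: P₂ = P₁; V₂ = V₁·(T₂/T₁) = 4.253 L.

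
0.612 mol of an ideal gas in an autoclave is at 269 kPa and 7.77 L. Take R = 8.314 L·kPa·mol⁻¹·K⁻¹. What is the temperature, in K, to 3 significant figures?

T ≈ 411 K

PV = nRT ⇒ T = PV/(nR) = (269 × 7.77) / (0.612 × 8.314)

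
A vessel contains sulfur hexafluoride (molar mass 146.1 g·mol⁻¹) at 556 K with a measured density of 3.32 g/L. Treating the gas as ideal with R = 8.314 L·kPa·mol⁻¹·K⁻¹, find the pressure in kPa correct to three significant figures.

ρ = PM/(RT) ⇒ P = ρRT/M = (3.32 × 8.314 × 556.0) / 146.1

P ≈ 105 kPa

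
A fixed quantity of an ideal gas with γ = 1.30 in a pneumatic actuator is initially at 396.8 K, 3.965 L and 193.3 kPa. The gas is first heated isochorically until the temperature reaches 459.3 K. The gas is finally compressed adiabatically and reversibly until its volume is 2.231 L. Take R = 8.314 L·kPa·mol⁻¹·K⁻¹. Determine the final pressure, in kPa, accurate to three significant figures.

V constant ⇒ P ∝ T: V₂ = V₁; P₂ = P₁·(T₂/T₁) = 223.7 kPa.
Reversible adiabatic, γ = 1.30: T₃ = T₂·(V₂/V₃)^(γ−1) = 545.8 K; P₃ = P₂·(V₂/V₃)^γ = 472.5 kPa.

P₃ ≈ 473 kPa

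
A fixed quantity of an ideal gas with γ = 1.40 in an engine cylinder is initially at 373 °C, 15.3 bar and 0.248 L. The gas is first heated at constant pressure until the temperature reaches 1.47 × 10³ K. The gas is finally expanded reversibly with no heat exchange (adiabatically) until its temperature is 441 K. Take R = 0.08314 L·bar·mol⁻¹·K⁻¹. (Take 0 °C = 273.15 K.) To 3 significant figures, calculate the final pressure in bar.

Convert: T₁ = 646.1 K.
Isobaric, so V/T is constant: P₂ = P₁; V₂ = V₁·(T₂/T₁) = 0.5642 L.
Reversible adiabatic, γ = 1.40: P₃ = P₂·(T₃/T₂)^(γ/(γ−1)) = 0.2263 bar; V₃ = V₂·(T₂/T₃)^(1/(γ−1)) = 11.45 L.

P₃ ≈ 0.226 bar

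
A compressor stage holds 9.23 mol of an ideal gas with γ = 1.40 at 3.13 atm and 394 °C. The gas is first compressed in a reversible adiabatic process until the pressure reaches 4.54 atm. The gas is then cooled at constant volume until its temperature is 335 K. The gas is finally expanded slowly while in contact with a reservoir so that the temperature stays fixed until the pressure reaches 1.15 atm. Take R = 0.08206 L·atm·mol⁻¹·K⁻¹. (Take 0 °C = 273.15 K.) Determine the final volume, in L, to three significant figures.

V₄ ≈ 221 L

Convert: T₁ = 667.1 K.
From PV = nRT: V₁ = nRT₁/P₁ = 161.4 L.
Reversible adiabatic, γ = 1.40: T₂ = T₁·(P₂/P₁)^((γ−1)/γ) = 741.9 K; V₂ = V₁·(P₁/P₂)^(1/γ) = 123.8 L.
V constant ⇒ P ∝ T: V₃ = V₂; P₃ = P₂·(T₃/T₂) = 2.050 atm.
T constant ⇒ Boyle's law P V = const: T₄ = T₃; V₄ = V₃·(P₃/P₄) = 220.6 L.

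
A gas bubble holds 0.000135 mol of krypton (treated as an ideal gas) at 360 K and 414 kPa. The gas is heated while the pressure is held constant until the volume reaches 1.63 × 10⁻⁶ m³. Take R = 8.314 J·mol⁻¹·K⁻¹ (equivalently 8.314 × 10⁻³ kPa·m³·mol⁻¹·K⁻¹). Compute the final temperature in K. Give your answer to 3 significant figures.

T₂ ≈ 601 K

From PV = nRT: V₁ = nRT₁/P₁ = 9.760e-07 m³.
P constant ⇒ V ∝ T: P₂ = P₁; T₂ = T₁·(V₂/V₁) = 601.2 K.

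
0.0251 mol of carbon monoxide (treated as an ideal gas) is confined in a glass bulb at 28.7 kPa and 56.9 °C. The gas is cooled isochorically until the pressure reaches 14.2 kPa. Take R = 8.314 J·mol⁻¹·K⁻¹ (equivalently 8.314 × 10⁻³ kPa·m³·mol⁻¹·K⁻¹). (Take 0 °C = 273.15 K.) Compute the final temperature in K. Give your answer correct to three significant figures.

T₂ ≈ 163 K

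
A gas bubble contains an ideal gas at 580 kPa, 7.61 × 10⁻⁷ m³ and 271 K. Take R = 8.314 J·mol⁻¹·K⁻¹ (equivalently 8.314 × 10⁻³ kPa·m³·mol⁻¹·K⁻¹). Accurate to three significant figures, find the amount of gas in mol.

n ≈ 0.000196 mol

PV = nRT ⇒ n = PV/(RT) = (580 × 7.61e-07) / (8.314 × 10⁻³ × 271)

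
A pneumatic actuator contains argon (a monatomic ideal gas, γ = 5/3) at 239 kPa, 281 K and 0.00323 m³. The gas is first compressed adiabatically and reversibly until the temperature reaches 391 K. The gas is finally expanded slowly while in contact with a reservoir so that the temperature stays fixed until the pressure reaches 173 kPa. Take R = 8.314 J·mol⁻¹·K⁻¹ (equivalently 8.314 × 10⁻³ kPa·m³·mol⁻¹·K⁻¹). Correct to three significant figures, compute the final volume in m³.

Adiabatic (γ = 5/3), T V^(γ−1) and P V^γ constant: P₂ = P₁·(T₂/T₁)^(γ/(γ−1)) = 545.9 kPa; V₂ = V₁·(T₁/T₂)^(1/(γ−1)) = 0.001968 m³.
T constant ⇒ Boyle's law P V = const: T₃ = T₂; V₃ = V₂·(P₂/P₃) = 0.006209 m³.

V₃ ≈ 0.00621 m³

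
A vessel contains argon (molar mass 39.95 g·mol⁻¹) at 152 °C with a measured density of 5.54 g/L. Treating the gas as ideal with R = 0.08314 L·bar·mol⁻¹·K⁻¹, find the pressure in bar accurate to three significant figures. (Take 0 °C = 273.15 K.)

P ≈ 4.90 bar

ρ = PM/(RT) ⇒ P = ρRT/M = (5.54 × 0.08314 × 425.1) / 39.95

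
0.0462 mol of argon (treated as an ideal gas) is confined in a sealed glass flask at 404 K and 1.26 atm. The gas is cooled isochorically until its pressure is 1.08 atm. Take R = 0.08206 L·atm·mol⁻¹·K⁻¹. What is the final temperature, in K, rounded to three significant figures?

T₂ ≈ 346 K

From PV = nRT: V₁ = nRT₁/P₁ = 1.216 L.
V constant ⇒ P ∝ T: V₂ = V₁; T₂ = T₁·(P₂/P₁) = 346.3 K.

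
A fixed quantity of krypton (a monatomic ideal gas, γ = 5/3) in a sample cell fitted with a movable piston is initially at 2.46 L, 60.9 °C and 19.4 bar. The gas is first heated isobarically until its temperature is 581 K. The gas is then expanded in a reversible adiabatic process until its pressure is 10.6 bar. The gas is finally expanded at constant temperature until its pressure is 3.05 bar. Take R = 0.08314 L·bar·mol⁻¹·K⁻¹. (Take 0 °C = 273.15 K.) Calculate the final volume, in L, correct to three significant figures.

V₄ ≈ 21.4 L

Convert: T₁ = 334.0 K.
P constant ⇒ V ∝ T: P₂ = P₁; V₂ = V₁·(T₂/T₁) = 4.279 L.
Reversible adiabatic, γ = 5/3: T₃ = T₂·(P₃/P₂)^((γ−1)/γ) = 456.2 K; V₃ = V₂·(P₂/P₃)^(1/γ) = 6.149 L.
T constant ⇒ Boyle's law P V = const: T₄ = T₃; V₄ = V₃·(P₃/P₄) = 21.37 L.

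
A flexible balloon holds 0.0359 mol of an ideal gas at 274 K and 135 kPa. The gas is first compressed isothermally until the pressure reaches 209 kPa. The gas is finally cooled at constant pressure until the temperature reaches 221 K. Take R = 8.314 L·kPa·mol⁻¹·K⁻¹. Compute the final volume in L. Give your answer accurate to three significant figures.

From PV = nRT: V₁ = nRT₁/P₁ = 0.6058 L.
T constant ⇒ Boyle's law P V = const: T₂ = T₁; V₂ = V₁·(P₁/P₂) = 0.3913 L.
P constant ⇒ V ∝ T: P₃ = P₂; V₃ = V₂·(T₃/T₂) = 0.3156 L.

V₃ ≈ 0.316 L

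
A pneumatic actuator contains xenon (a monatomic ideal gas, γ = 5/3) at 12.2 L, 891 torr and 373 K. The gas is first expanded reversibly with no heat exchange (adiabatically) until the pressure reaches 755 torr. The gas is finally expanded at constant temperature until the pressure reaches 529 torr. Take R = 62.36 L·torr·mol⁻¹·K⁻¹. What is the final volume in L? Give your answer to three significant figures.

Reversible adiabatic, γ = 5/3: T₂ = T₁·(P₂/P₁)^((γ−1)/γ) = 349.1 K; V₂ = V₁·(P₁/P₂)^(1/γ) = 13.47 L.
T constant ⇒ Boyle's law P V = const: T₃ = T₂; V₃ = V₂·(P₂/P₃) = 19.23 L.

V₃ ≈ 19.2 L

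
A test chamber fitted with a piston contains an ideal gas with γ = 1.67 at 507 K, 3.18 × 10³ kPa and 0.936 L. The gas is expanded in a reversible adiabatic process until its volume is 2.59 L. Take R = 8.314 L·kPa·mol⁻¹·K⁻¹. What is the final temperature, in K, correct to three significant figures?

Adiabatic (γ = 1.67), T V^(γ−1) and P V^γ constant: T₂ = T₁·(V₁/V₂)^(γ−1) = 256.4 K; P₂ = P₁·(V₁/V₂)^γ = 581.1 kPa.

T₂ ≈ 256 K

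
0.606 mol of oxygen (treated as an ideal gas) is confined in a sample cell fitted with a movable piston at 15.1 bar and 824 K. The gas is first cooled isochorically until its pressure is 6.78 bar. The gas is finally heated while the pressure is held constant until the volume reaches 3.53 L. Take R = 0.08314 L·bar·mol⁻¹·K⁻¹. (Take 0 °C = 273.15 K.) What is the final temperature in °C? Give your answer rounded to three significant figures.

T₃ ≈ 202 °C

From PV = nRT: V₁ = nRT₁/P₁ = 2.749 L.
V constant ⇒ P ∝ T: V₂ = V₁; T₂ = T₁·(P₂/P₁) = 370.0 K.
P constant ⇒ V ∝ T: P₃ = P₂; T₃ = T₂·(V₃/V₂) = 475.0 K.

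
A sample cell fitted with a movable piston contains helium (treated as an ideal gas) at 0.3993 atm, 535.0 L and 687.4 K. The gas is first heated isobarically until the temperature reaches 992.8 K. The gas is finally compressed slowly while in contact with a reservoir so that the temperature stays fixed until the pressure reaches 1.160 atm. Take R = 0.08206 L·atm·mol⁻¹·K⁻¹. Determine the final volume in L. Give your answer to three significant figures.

V₃ ≈ 266 L

P constant ⇒ V ∝ T: P₂ = P₁; V₂ = V₁·(T₂/T₁) = 772.7 L.
Isothermal, so P V is constant: T₃ = T₂; V₃ = V₂·(P₂/P₃) = 266.0 L.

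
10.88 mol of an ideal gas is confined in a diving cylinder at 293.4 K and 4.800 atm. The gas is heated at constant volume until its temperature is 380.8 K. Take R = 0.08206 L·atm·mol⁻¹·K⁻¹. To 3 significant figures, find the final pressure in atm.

P₂ ≈ 6.23 atm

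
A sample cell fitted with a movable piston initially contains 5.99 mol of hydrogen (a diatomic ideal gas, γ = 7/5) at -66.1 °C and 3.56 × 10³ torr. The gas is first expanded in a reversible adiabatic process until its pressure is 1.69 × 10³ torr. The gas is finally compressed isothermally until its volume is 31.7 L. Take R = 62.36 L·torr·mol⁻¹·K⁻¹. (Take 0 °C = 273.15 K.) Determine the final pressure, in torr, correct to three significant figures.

Convert: T₁ = 207.0 K.
From PV = nRT: V₁ = nRT₁/P₁ = 21.72 L.
Adiabatic (γ = 7/5), T V^(γ−1) and P V^γ constant: T₂ = T₁·(P₂/P₁)^((γ−1)/γ) = 167.4 K; V₂ = V₁·(P₁/P₂)^(1/γ) = 36.99 L.
T constant ⇒ Boyle's law P V = const: T₃ = T₂; P₃ = P₂·(V₂/V₃) = 1972 torr.

P₃ ≈ 1.97e+03 torr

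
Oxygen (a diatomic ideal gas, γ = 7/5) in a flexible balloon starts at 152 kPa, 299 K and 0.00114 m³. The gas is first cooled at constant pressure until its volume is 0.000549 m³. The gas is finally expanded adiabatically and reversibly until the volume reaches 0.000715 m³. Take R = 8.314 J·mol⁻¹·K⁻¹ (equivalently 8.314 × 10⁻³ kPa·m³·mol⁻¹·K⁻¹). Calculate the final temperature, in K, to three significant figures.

T₃ ≈ 130 K

Isobaric, so V/T is constant: P₂ = P₁; T₂ = T₁·(V₂/V₁) = 144.0 K.
Reversible adiabatic, γ = 7/5: T₃ = T₂·(V₂/V₃)^(γ−1) = 129.6 K; P₃ = P₂·(V₂/V₃)^γ = 105.0 kPa.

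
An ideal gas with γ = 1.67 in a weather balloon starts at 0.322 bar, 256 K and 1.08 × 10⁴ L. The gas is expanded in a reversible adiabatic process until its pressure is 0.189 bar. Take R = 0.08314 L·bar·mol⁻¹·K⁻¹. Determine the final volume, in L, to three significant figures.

V₂ ≈ 1.49e+04 L

Reversible adiabatic, γ = 1.67: T₂ = T₁·(P₂/P₁)^((γ−1)/γ) = 206.7 K; V₂ = V₁·(P₁/P₂)^(1/γ) = 1.486e+04 L.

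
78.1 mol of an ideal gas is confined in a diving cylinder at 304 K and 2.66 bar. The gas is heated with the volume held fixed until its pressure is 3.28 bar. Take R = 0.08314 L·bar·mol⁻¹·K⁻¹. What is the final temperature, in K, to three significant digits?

From PV = nRT: V₁ = nRT₁/P₁ = 742.1 L.
V constant ⇒ P ∝ T: V₂ = V₁; T₂ = T₁·(P₂/P₁) = 374.9 K.

T₂ ≈ 375 K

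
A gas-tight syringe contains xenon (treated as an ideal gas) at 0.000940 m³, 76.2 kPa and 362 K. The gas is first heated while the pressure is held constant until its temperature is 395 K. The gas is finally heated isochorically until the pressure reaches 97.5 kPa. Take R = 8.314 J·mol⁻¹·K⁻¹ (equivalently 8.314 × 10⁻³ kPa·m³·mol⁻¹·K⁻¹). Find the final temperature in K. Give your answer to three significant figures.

Isobaric, so V/T is constant: P₂ = P₁; V₂ = V₁·(T₂/T₁) = 0.001026 m³.
Isochoric, so P/T is constant: V₃ = V₂; T₃ = T₂·(P₃/P₂) = 505.4 K.

T₃ ≈ 505 K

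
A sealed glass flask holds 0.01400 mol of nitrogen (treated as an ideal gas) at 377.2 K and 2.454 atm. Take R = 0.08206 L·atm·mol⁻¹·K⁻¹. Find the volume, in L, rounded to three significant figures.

PV = nRT ⇒ V = nRT/P = (0.01400 × 0.08206 × 377.2) / 2.454

V ≈ 0.177 L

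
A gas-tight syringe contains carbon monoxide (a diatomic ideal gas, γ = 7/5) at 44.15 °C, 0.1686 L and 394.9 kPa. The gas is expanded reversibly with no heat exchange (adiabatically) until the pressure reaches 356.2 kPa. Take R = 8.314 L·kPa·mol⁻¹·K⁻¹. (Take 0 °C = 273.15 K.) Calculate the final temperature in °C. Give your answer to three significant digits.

Convert: T₁ = 317.3 K.
Adiabatic (γ = 7/5), T V^(γ−1) and P V^γ constant: T₂ = T₁·(P₂/P₁)^((γ−1)/γ) = 308.1 K; V₂ = V₁·(P₁/P₂)^(1/γ) = 0.1815 L.

T₂ ≈ 34.9 °C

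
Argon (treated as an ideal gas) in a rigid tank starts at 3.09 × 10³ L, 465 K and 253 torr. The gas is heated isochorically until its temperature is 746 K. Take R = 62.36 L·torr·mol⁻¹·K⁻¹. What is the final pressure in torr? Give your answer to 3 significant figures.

P₂ ≈ 406 torr

V constant ⇒ P ∝ T: V₂ = V₁; P₂ = P₁·(T₂/T₁) = 405.9 torr.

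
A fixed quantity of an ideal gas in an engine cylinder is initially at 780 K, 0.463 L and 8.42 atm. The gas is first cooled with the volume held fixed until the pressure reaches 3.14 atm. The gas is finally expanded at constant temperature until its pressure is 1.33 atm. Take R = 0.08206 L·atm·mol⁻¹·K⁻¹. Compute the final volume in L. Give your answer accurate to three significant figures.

V constant ⇒ P ∝ T: V₂ = V₁; T₂ = T₁·(P₂/P₁) = 290.9 K.
T constant ⇒ Boyle's law P V = const: T₃ = T₂; V₃ = V₂·(P₂/P₃) = 1.093 L.

V₃ ≈ 1.09 L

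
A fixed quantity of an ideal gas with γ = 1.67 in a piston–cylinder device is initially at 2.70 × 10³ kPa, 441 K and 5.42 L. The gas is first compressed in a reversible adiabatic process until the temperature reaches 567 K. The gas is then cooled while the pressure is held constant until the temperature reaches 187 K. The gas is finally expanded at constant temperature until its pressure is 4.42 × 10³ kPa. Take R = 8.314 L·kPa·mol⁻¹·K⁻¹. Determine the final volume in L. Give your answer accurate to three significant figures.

Reversible adiabatic, γ = 1.67: P₂ = P₁·(T₂/T₁)^(γ/(γ−1)) = 5051 kPa; V₂ = V₁·(T₁/T₂)^(1/(γ−1)) = 3.725 L.
P constant ⇒ V ∝ T: P₃ = P₂; V₃ = V₂·(T₃/T₂) = 1.228 L.
T constant ⇒ Boyle's law P V = const: T₄ = T₃; V₄ = V₃·(P₃/P₄) = 1.404 L.

V₄ ≈ 1.40 L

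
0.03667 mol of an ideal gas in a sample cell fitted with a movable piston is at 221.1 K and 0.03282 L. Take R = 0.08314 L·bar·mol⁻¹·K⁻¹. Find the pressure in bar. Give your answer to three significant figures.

P ≈ 20.5 bar

PV = nRT ⇒ P = nRT/V = (0.03667 × 0.08314 × 221.1) / 0.03282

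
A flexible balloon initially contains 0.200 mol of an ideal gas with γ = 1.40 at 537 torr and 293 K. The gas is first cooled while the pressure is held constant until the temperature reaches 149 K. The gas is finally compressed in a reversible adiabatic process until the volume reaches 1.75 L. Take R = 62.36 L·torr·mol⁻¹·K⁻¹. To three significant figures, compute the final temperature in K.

T₃ ≈ 196 K

From PV = nRT: V₁ = nRT₁/P₁ = 6.805 L.
P constant ⇒ V ∝ T: P₂ = P₁; V₂ = V₁·(T₂/T₁) = 3.461 L.
Adiabatic (γ = 1.40), T V^(γ−1) and P V^γ constant: T₃ = T₂·(V₂/V₃)^(γ−1) = 195.7 K; P₃ = P₂·(V₂/V₃)^γ = 1395 torr.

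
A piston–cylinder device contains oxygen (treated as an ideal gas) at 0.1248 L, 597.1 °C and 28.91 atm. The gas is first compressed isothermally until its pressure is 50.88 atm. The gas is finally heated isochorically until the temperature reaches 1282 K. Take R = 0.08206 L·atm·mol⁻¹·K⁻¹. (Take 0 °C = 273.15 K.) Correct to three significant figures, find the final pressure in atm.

Convert: T₁ = 870.2 K.
T constant ⇒ Boyle's law P V = const: T₂ = T₁; V₂ = V₁·(P₁/P₂) = 0.07091 L.
V constant ⇒ P ∝ T: V₃ = V₂; P₃ = P₂·(T₃/T₂) = 74.95 atm.

P₃ ≈ 75.0 atm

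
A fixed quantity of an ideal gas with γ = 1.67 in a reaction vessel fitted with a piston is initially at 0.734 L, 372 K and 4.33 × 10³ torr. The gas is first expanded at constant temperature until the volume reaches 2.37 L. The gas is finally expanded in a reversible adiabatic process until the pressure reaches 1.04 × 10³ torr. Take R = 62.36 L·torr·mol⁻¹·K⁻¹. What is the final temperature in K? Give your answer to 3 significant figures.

T constant ⇒ Boyle's law P V = const: T₂ = T₁; P₂ = P₁·(V₁/V₂) = 1341 torr.
Reversible adiabatic, γ = 1.67: T₃ = T₂·(P₃/P₂)^((γ−1)/γ) = 335.9 K; V₃ = V₂·(P₂/P₃)^(1/γ) = 2.760 L.

T₃ ≈ 336 K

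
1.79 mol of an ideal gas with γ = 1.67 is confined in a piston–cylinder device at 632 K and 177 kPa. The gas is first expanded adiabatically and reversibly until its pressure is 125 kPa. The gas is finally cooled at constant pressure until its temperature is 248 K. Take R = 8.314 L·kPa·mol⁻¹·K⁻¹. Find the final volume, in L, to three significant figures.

V₃ ≈ 29.5 L

From PV = nRT: V₁ = nRT₁/P₁ = 53.14 L.
Reversible adiabatic, γ = 1.67: T₂ = T₁·(P₂/P₁)^((γ−1)/γ) = 549.7 K; V₂ = V₁·(P₁/P₂)^(1/γ) = 65.44 L.
Isobaric, so V/T is constant: P₃ = P₂; V₃ = V₂·(T₃/T₂) = 29.53 L.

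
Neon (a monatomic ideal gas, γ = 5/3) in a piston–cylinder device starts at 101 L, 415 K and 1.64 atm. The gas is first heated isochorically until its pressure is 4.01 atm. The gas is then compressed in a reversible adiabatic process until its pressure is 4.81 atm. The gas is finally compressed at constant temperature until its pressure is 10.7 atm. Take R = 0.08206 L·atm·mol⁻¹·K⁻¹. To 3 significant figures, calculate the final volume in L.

V₄ ≈ 40.7 L

Isochoric, so P/T is constant: V₂ = V₁; T₂ = T₁·(P₂/P₁) = 1015 K.
Reversible adiabatic, γ = 5/3: T₃ = T₂·(P₃/P₂)^((γ−1)/γ) = 1091 K; V₃ = V₂·(P₂/P₃)^(1/γ) = 90.56 L.
Isothermal, so P V is constant: T₄ = T₃; V₄ = V₃·(P₃/P₄) = 40.71 L.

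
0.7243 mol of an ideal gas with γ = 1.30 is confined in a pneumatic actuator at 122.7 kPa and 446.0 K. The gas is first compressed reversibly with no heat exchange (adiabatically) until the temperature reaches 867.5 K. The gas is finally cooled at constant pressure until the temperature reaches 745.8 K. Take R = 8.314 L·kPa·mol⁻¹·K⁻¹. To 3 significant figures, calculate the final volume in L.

From PV = nRT: V₁ = nRT₁/P₁ = 21.89 L.
Reversible adiabatic, γ = 1.30: P₂ = P₁·(T₂/T₁)^(γ/(γ−1)) = 2192 kPa; V₂ = V₁·(T₁/T₂)^(1/(γ−1)) = 2.383 L.
Isobaric, so V/T is constant: P₃ = P₂; V₃ = V₂·(T₃/T₂) = 2.049 L.

V₃ ≈ 2.05 L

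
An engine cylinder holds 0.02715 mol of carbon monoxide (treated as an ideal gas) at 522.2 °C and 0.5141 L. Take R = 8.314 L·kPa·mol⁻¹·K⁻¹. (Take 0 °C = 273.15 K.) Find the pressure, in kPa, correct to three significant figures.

P ≈ 349 kPa

Convert: T = 795.35 K.
PV = nRT ⇒ P = nRT/V = (0.02715 × 8.314 × 795.35) / 0.5141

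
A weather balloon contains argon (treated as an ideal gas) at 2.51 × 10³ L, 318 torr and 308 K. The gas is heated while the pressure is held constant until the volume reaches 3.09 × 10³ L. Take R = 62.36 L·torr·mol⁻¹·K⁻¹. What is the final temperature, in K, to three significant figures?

Isobaric, so V/T is constant: P₂ = P₁; T₂ = T₁·(V₂/V₁) = 379.2 K.

T₂ ≈ 379 K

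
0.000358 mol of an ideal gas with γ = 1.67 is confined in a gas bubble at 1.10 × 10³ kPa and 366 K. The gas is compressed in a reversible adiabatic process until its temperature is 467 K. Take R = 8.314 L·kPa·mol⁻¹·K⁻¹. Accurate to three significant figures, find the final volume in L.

V₂ ≈ 0.000688 L

From PV = nRT: V₁ = nRT₁/P₁ = 0.0009903 L.
Reversible adiabatic, γ = 1.67: P₂ = P₁·(T₂/T₁)^(γ/(γ−1)) = 2019 kPa; V₂ = V₁·(T₁/T₂)^(1/(γ−1)) = 0.0006884 L.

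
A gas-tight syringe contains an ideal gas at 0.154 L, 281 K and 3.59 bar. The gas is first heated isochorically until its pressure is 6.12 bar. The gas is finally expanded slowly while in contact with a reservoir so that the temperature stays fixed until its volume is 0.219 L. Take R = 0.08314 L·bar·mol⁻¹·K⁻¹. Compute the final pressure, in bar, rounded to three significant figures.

V constant ⇒ P ∝ T: V₂ = V₁; T₂ = T₁·(P₂/P₁) = 479.0 K.
T constant ⇒ Boyle's law P V = const: T₃ = T₂; P₃ = P₂·(V₂/V₃) = 4.304 bar.

P₃ ≈ 4.30 bar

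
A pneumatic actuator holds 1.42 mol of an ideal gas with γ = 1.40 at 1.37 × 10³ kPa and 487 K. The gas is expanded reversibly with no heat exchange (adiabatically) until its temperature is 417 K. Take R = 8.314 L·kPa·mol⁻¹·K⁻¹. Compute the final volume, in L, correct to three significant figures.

From PV = nRT: V₁ = nRT₁/P₁ = 4.197 L.
Reversible adiabatic, γ = 1.40: P₂ = P₁·(T₂/T₁)^(γ/(γ−1)) = 795.9 kPa; V₂ = V₁·(T₁/T₂)^(1/(γ−1)) = 6.186 L.

V₂ ≈ 6.19 L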